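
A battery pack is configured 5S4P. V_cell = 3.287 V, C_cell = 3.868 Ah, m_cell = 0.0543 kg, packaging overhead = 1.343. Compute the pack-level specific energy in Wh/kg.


Step 1: V_pack = 5 * 3.287 = 16.435 V
Step 2: C_pack = 4 * 3.868 = 15.472 Ah
Step 3: E_pack = V_pack * C_pack = 16.435 * 15.472 = 254.28 Wh
Step 4: m_pack = 5 * 4 * 0.0543 * 1.343 = 1.4585 kg
Step 5: ED = E_pack / m_pack = 254.28 / 1.4585 = 174.3 Wh/kg

174.3 Wh/kg


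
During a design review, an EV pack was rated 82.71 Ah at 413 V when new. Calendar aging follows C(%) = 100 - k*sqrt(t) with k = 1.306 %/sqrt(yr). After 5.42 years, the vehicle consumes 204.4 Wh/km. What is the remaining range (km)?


Step 1: capacity retention = 100 - 1.306 * sqrt(5.42) = 100 - 1.306 * 2.3281 = 96.96%
Step 2: C_now = 82.71 * 96.96/100 = 80.196 Ah
Step 3: E_pack = V * C_now = 413 * 80.196 = 33121 Wh
Step 4: range = E_pack / consumption = 33121 / 204.4 = 162.0 km

162.0 km


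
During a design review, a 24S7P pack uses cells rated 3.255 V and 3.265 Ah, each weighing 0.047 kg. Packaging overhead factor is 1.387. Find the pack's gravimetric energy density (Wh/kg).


Step 1: V_pack = 24 * 3.255 = 78.12 V
Step 2: C_pack = 7 * 3.265 = 22.855 Ah
Step 3: E_pack = V_pack * C_pack = 78.12 * 22.855 = 1785.4 Wh
Step 4: m_pack = 24 * 7 * 0.047 * 1.387 = 10.952 kg
Step 5: ED = E_pack / m_pack = 1785.4 / 10.952 = 163.0 Wh/kg

163.0 Wh/kg


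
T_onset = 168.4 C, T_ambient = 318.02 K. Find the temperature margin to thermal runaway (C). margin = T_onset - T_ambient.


Convert: T_ambient = 318.02 K = 44.87 C
margin = 168.4 - 44.87 = 123.53 C

123.53 C


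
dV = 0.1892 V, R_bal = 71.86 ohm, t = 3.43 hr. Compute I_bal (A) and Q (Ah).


First, Ohm's law: I_bal = 0.1892 V / 71.86 ohm = 0.0026329 A
Then Q = I * t = 0.0026329 A * 3.43 hr = 0.009031 Ah

I=0.0026329 A, Q=0.009031 Ah


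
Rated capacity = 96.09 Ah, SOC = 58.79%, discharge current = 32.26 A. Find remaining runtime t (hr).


Step 1: remaining = SOC/100 * C_total = 58.79/100 * 96.09 = 56.491 Ah
Step 2: t = remaining / I = 56.491 / 32.26 = 1.751 hr

1.751 hr


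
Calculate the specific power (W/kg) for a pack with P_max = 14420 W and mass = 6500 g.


Convert: m = 6500 g = 6.5 kg
Specific power = 14420 W / 6.5 kg = 2218 W/kg

2218 W/kg


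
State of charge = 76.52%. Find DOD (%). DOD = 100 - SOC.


DOD = 100 - SOC = 100 - 76.52 = 23.48%

23.48%


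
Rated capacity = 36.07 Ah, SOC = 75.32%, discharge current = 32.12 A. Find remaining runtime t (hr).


Step 1: remaining = SOC/100 * C_total = 75.32/100 * 36.07 = 27.168 Ah
Step 2: t = remaining / I = 27.168 / 32.12 = 0.8458 hr

0.8458 hr


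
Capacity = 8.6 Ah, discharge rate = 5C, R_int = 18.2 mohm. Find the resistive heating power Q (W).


Convert: R = 18.2 mohm = 0.0182 ohm
Step 1: I = C_rate * capacity = 5 * 8.6 = 43 A
Step 2: Q = I^2 * R = 43^2 * 0.0182 = 1849 * 0.0182 = 33.65 W

33.65 W


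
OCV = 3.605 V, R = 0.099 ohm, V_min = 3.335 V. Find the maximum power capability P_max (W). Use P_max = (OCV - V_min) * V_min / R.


P_max = (OCV - V_min) * V_min / R = (3.605 - 3.335) * 3.335 / 0.099 = 0.27 * 3.335 / 0.099 = 9.095 W

9.095 W


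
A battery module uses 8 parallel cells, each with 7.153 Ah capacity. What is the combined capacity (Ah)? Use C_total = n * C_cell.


Parallel capacities add: 8 * 7.153 Ah = 57.224 Ah

57.224 Ah


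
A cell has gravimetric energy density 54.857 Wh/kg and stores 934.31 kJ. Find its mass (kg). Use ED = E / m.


Convert: E = 934.31 kJ = 259.53 Wh
m = E / ED = 259.53 / 54.857 = 4.731 kg

4.731 kg


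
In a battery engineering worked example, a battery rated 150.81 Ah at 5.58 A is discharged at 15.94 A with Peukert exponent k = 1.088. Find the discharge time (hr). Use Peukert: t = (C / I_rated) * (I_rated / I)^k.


Step 1: t_rated = C / I_rated = 150.81 / 5.58 = 27.027 hr
Step 2: ratio = 5.58 / 15.94 = 0.35006
Step 3: ratio^k = 0.35006^1.088 = 0.31917
Step 4: t = t_rated * ratio^k = 27.027 * 0.31917 = 8.626 hr

8.626 hr


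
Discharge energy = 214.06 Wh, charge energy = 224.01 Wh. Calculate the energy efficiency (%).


Round-trip efficiency = 214.06/224.01 * 100% = 95.56%

95.56%


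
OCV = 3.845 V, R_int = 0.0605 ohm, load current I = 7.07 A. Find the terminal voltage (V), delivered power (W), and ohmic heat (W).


Step 1: V_terminal = OCV - I*R = 3.845 - 7.07 * 0.0605 = 3.4173 V
Step 2: P_out = V_terminal * I = 3.4173 * 7.07 = 24.16 W
Step 3: Q = I^2 * R = 7.07^2 * 0.0605 = 3.024 W

V=3.4173 V, P=24.16 W, Q=3.024 W


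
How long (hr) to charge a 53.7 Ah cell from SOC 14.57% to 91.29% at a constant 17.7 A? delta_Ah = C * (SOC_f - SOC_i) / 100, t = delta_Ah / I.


Step 1: dSOC = 91.29% - 14.57% = 76.72%
Step 2: delta_Ah = 53.7 * 76.72 / 100 = 41.199 Ah
Step 3: t = 41.199 / 17.7 = 2.328 hr

2.328 hr


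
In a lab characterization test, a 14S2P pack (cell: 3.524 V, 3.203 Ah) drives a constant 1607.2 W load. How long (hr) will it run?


Step 1: E_pack = Ns * V_cell * Np * C_cell = 14 * 3.524 * 2 * 3.203 = 316.05 Wh
Step 2: t = E_pack / P = 316.05 / 1607.2 = 0.1966 hr

0.1966 hr


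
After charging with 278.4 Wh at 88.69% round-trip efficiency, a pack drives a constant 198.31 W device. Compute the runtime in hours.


Step 1: E_discharge = eta/100 * E_charge = 88.69/100 * 278.4 = 246.91 Wh
Step 2: t = E_discharge / P = 246.91 / 198.31 = 1.245 hr

1.245 hr


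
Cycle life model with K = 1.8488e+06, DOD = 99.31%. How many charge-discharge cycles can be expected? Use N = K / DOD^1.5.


Step 1: DOD^1.5 = 99.31^1.5 = 989.67
Step 2: N = 1.8488e+06 / 989.67 = 1868 cycles

1868 cycles


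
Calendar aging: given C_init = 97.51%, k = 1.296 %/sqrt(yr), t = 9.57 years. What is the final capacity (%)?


sqrt(t) = sqrt(9.57) = 3.0935
C_final = 97.51 - 1.296 * 3.0935 = 93.50%

93.50%


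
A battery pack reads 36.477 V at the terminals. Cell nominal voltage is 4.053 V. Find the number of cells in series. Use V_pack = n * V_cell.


n = V_pack / V_cell = 36.477 / 4.053 = 9

9


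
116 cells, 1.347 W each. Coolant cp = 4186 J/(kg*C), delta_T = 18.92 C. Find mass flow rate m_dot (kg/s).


Q_total = 116 * 1.347 = 156.25 W
m_dot = Q_total / (cp * dT) = 156.25 / (4186 * 18.92) = 0.001973 kg/s

0.001973 kg/s


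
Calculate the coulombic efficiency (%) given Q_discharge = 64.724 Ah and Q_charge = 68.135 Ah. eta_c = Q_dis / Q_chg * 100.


Coulombic efficiency = 64.724/68.135 * 100% = 94.99%

94.99%


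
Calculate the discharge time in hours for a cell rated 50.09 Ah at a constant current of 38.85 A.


t = capacity / current = 50.09 / 38.85 = 1.289 hr

1.289 hr


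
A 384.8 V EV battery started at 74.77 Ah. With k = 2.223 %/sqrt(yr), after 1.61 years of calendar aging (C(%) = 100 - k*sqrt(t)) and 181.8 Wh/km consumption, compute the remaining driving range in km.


Step 1: capacity retention = 100 - 2.223 * sqrt(1.61) = 100 - 2.223 * 1.2689 = 97.179%
Step 2: C_now = 74.77 * 97.179/100 = 72.661 Ah
Step 3: E_pack = V * C_now = 384.8 * 72.661 = 27960 Wh
Step 4: range = E_pack / consumption = 27960 / 181.8 = 153.8 km

153.8 km


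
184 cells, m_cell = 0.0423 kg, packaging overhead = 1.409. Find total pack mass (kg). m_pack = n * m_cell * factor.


m_pack = n * m_cell * overhead = 184 * 0.0423 * 1.409 = 10.97 kg

10.97 kg


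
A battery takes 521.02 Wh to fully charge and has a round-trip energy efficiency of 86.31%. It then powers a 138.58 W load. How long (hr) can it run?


Step 1: E_discharge = eta/100 * E_charge = 86.31/100 * 521.02 = 449.69 Wh
Step 2: t = E_discharge / P = 449.69 / 138.58 = 3.245 hr

3.245 hr


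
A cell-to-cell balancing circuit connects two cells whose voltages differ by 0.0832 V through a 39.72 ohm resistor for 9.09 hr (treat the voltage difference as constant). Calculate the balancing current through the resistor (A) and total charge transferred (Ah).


First, Ohm's law: I_bal = 0.0832 V / 39.72 ohm = 0.0020947 A
Then Q = I * t = 0.0020947 A * 9.09 hr = 0.01904 Ah

I=0.0020947 A, Q=0.01904 Ah


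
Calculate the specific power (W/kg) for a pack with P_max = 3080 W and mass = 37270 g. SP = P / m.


Convert: m = 37270 g = 37.27 kg
Specific power = 3080 W / 37.27 kg = 82.64 W/kg

82.64 W/kg


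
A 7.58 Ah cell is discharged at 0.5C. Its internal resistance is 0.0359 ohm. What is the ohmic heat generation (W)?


Step 1: I = C_rate * capacity = 0.5 * 7.58 = 3.79 A
Step 2: Q = I^2 * R = 3.79^2 * 0.0359 = 14.364 * 0.0359 = 0.5157 W

0.5157 W


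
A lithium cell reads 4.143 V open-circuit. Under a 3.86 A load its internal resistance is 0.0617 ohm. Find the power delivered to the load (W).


Step 1: V_terminal = OCV - I*R = 4.143 - 3.86 * 0.0617 = 3.9048 V
Step 2: P_out = V_terminal * I = 3.9048 * 3.86 = 15.07 W

15.07 W


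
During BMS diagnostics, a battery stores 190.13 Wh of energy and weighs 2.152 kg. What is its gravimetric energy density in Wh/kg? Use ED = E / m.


Specific energy = 190.13 Wh / 2.152 kg = 88.35 Wh/kg

88.35 Wh/kg


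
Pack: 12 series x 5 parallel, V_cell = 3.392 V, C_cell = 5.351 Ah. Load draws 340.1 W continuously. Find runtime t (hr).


Step 1: E_pack = Ns * V_cell * Np * C_cell = 12 * 3.392 * 5 * 5.351 = 1089 Wh
Step 2: t = E_pack / P = 1089 / 340.1 = 3.202 hr

3.202 hr


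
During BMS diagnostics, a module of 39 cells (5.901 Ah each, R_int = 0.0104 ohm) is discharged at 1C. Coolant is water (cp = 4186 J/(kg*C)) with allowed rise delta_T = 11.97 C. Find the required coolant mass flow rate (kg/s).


Step 1: I = 1 * 5.901 = 5.901 A
Step 2: Q_cell = I^2 * R = 5.901^2 * 0.0104 = 0.36215 W
Step 3: Q_total = 39 * 0.36215 = 14.124 W
Step 4: m_dot = Q_total / (cp * dT) = 14.124 / (4186 * 11.97) = 2.819e-04 kg/s

2.819e-04 kg/s


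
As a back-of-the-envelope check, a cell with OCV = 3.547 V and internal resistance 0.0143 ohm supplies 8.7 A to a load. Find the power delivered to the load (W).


Step 1: V_terminal = OCV - I*R = 3.547 - 8.7 * 0.0143 = 3.4226 V
Step 2: P_out = V_terminal * I = 3.4226 * 8.7 = 29.78 W

29.78 W


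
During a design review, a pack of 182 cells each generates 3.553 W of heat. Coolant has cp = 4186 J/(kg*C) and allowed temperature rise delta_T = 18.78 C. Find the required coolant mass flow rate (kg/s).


Q_total = 182 * 3.553 = 646.65 W
m_dot = Q_total / (cp * dT) = 646.65 / (4186 * 18.78) = 0.008226 kg/s

0.008226 kg/s


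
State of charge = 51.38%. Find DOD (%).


DOD = 100 - SOC = 100 - 51.38 = 48.62%

48.62%


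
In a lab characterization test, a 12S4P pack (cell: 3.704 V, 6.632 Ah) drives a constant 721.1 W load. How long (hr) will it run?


Step 1: E_pack = Ns * V_cell * Np * C_cell = 12 * 3.704 * 4 * 6.632 = 1179.1 Wh
Step 2: t = E_pack / P = 1179.1 / 721.1 = 1.635 hr

1.635 hr


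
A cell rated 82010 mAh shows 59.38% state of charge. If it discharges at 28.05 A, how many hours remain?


Convert: C_total = 82010 mAh = 82.01 Ah
Step 1: remaining = SOC/100 * C_total = 59.38/100 * 82.01 = 48.698 Ah
Step 2: t = remaining / I = 48.698 / 28.05 = 1.736 hr

1.736 hr


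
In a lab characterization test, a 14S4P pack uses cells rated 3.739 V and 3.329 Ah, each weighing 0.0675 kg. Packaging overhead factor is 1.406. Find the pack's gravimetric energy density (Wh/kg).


Step 1: V_pack = 14 * 3.739 = 52.346 V
Step 2: C_pack = 4 * 3.329 = 13.316 Ah
Step 3: E_pack = V_pack * C_pack = 52.346 * 13.316 = 697.04 Wh
Step 4: m_pack = 14 * 4 * 0.0675 * 1.406 = 5.3147 kg
Step 5: ED = E_pack / m_pack = 697.04 / 5.3147 = 131.2 Wh/kg

131.2 Wh/kg


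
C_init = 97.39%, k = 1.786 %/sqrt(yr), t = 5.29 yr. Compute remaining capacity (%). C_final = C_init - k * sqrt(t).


sqrt(t) = sqrt(5.29) = 2.3
C_final = 97.39 - 1.786 * 2.3 = 93.28%

93.28%


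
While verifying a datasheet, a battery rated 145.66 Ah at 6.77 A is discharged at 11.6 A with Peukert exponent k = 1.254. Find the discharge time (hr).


Step 1: t_rated = C / I_rated = 145.66 / 6.77 = 21.516 hr
Step 2: ratio = 6.77 / 11.6 = 0.58362
Step 3: ratio^k = 0.58362^1.254 = 0.50901
Step 4: t = t_rated * ratio^k = 21.516 * 0.50901 = 10.95 hr

10.95 hr


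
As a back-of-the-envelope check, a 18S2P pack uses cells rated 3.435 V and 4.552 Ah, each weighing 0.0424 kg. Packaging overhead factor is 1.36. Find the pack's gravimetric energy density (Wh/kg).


Step 1: V_pack = 18 * 3.435 = 61.83 V
Step 2: C_pack = 2 * 4.552 = 9.104 Ah
Step 3: E_pack = V_pack * C_pack = 61.83 * 9.104 = 562.9 Wh
Step 4: m_pack = 18 * 2 * 0.0424 * 1.36 = 2.0759 kg
Step 5: ED = E_pack / m_pack = 562.9 / 2.0759 = 271.2 Wh/kg

271.2 Wh/kg


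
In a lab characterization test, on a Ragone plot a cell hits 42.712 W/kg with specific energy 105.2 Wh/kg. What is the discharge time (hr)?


t = E / P = 105.2 / 42.712 = 2.463 hr

2.463 hr


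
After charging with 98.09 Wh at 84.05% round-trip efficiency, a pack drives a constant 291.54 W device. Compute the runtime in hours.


Step 1: E_discharge = eta/100 * E_charge = 84.05/100 * 98.09 = 82.445 Wh
Step 2: t = E_discharge / P = 82.445 / 291.54 = 0.2828 hr

0.2828 hr


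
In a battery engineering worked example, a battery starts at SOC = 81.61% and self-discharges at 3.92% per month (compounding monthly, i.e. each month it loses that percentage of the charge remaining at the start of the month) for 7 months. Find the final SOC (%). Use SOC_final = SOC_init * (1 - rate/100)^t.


decay = (1 - 3.92/100)^7 = 0.75584
SOC_final = 81.61 * 0.75584 = 61.68%

61.68%


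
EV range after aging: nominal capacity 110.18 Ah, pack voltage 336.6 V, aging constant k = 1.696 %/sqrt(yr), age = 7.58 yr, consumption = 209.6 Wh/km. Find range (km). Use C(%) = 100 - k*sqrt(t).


Step 1: capacity retention = 100 - 1.696 * sqrt(7.58) = 100 - 1.696 * 2.7532 = 95.331%
Step 2: C_now = 110.18 * 95.331/100 = 105.04 Ah
Step 3: E_pack = V * C_now = 336.6 * 105.04 = 35356 Wh
Step 4: range = E_pack / consumption = 35356 / 209.6 = 168.7 km

168.7 km


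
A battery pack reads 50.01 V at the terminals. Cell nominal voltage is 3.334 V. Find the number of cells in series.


Rearranging: n = V_pack / V_cell = 50.01 / 3.334 = 15 cells

15


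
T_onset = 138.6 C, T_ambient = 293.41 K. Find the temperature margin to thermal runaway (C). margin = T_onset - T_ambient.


Convert: T_ambient = 293.41 K = 20.26 C
margin = 138.6 - 20.26 = 118.34 C

118.34 C


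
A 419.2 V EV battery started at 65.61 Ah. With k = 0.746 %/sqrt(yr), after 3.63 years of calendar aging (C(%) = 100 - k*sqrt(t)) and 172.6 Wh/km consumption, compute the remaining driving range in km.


Step 1: capacity retention = 100 - 0.746 * sqrt(3.63) = 100 - 0.746 * 1.9053 = 98.579%
Step 2: C_now = 65.61 * 98.579/100 = 64.678 Ah
Step 3: E_pack = V * C_now = 419.2 * 64.678 = 27113 Wh
Step 4: range = E_pack / consumption = 27113 / 172.6 = 157.1 km

157.1 km


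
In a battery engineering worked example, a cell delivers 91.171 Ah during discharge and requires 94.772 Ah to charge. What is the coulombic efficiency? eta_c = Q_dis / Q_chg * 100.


eta_c = Q_dis / Q_chg * 100 = 91.171 / 94.772 * 100 = 96.20%

96.20%


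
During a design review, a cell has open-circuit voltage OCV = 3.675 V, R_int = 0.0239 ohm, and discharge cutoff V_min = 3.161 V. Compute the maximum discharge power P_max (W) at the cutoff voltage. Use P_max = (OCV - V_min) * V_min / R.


P_max = (OCV - V_min) * V_min / R = (3.675 - 3.161) * 3.161 / 0.0239 = 0.514 * 3.161 / 0.0239 = 67.98 W

67.98 W


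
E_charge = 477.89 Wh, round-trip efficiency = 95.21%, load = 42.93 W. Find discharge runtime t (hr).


Step 1: E_discharge = eta/100 * E_charge = 95.21/100 * 477.89 = 455 Wh
Step 2: t = E_discharge / P = 455 / 42.93 = 10.60 hr

10.60 hr


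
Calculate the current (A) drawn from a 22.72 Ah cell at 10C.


At 10C: I = 10 * 22.72 Ah = 227.2 A

227.2 A


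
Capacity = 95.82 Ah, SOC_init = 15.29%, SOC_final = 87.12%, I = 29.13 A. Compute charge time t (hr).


Step 1: dSOC = 87.12% - 15.29% = 71.83%
Step 2: delta_Ah = 95.82 * 71.83 / 100 = 68.828 Ah
Step 3: t = 68.828 / 29.13 = 2.363 hr

2.363 hr


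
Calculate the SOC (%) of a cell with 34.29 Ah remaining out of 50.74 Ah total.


SOC = (remaining / total) * 100 = (34.29 / 50.74) * 100 = 67.58%

67.58%


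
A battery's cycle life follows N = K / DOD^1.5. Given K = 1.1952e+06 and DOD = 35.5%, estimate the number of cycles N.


DOD^1.5 = 211.52
N = K / DOD^1.5 = 1.1952e+06 / 211.52 = 5651

5651 cycles


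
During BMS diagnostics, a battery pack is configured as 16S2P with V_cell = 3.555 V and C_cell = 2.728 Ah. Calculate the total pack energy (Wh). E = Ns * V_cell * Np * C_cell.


E = Ns * Vcell * Np * Ccell = 16 * 3.555 * 2 * 2.728 = 310.3 Wh

310.3 Wh


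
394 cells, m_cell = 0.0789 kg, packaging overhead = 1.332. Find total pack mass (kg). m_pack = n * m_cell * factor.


Cell mass sum = 394 * 0.0789 = 31.087 kg
With overhead 1.332: m_pack = 31.087 * 1.332 = 41.41 kg

41.41 kg


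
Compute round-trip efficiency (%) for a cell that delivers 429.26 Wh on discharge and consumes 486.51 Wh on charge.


Round-trip efficiency = 429.26/486.51 * 100% = 88.23%

88.23%


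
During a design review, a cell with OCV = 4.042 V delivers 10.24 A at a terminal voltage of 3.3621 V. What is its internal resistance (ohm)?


R = (OCV - V) / I = (4.042 - 3.3621) / 10.24 = 0.06640 ohm

0.06640 ohm


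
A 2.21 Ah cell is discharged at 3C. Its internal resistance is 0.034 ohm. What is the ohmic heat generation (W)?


Step 1: I = C_rate * capacity = 3 * 2.21 = 6.63 A
Step 2: Q = I^2 * R = 6.63^2 * 0.034 = 43.957 * 0.034 = 1.495 W

1.495 W


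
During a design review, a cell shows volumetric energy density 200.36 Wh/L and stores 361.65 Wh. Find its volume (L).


V = E / ED = 361.65 / 200.36 = 1.805 L

1.805 L


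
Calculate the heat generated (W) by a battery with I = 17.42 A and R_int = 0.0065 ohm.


Q = I^2 * R = 17.42^2 * 0.0065 = 1.972 W

1.972 W


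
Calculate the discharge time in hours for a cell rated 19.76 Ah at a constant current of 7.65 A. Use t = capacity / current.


t = capacity / current = 19.76 / 7.65 = 2.583 hr

2.583 hr


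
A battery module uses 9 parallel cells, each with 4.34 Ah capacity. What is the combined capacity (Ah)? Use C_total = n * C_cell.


Parallel capacities add: 9 * 4.34 Ah = 39.06 Ah

39.06 Ah


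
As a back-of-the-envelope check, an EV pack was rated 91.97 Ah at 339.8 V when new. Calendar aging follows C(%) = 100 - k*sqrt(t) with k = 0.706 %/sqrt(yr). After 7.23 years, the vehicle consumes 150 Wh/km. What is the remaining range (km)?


Step 1: capacity retention = 100 - 0.706 * sqrt(7.23) = 100 - 0.706 * 2.6889 = 98.102%
Step 2: C_now = 91.97 * 98.102/100 = 90.224 Ah
Step 3: E_pack = V * C_now = 339.8 * 90.224 = 30658 Wh
Step 4: range = E_pack / consumption = 30658 / 150 = 204.4 km

204.4 km


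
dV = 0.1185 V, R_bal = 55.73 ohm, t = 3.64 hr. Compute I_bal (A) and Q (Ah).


First, Ohm's law: I_bal = 0.1185 V / 55.73 ohm = 0.0021263 A
Then Q = I * t = 0.0021263 A * 3.64 hr = 0.007740 Ah

I=0.0021263 A, Q=0.007740 Ah


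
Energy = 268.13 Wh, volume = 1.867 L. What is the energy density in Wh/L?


ED = E / V = 268.13 / 1.867 = 143.6 Wh/L

143.6 Wh/L


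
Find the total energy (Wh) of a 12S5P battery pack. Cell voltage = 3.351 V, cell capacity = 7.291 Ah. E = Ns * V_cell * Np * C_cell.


V_pack = 12 * 3.351 = 40.212 V
C_pack = 5 * 7.291 = 36.455 Ah
E = V_pack * C_pack = 40.212 * 36.455 = 1466 Wh

1466 Wh


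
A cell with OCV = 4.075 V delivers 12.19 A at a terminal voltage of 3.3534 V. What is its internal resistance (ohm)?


R = (OCV - V) / I = (4.075 - 3.3534) / 12.19 = 0.05920 ohm

0.05920 ohm


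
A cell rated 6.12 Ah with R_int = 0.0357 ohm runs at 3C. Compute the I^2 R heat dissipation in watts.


Step 1: I = C_rate * capacity = 3 * 6.12 = 18.36 A
Step 2: Q = I^2 * R = 18.36^2 * 0.0357 = 337.09 * 0.0357 = 12.03 W

12.03 W


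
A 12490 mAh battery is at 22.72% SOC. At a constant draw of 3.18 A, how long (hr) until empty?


Convert: C_total = 12490 mAh = 12.49 Ah
Step 1: remaining = SOC/100 * C_total = 22.72/100 * 12.49 = 2.8377 Ah
Step 2: t = remaining / I = 2.8377 / 3.18 = 0.8924 hr

0.8924 hr


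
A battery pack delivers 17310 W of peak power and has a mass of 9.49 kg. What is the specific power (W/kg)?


Specific power = 17310 W / 9.49 kg = 1824 W/kg

1824 W/kg


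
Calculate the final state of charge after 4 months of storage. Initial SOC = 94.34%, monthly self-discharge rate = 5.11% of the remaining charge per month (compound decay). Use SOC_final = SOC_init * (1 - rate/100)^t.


decay = (1 - 5.11/100)^4 = 0.81074
SOC_final = 94.34 * 0.81074 = 76.49%

76.49%


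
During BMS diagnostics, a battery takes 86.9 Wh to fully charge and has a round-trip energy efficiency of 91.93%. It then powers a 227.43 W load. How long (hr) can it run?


Step 1: E_discharge = eta/100 * E_charge = 91.93/100 * 86.9 = 79.887 Wh
Step 2: t = E_discharge / P = 79.887 / 227.43 = 0.3513 hr

0.3513 hr


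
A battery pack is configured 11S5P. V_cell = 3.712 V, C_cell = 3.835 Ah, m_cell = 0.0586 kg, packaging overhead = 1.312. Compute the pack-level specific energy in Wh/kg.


Step 1: V_pack = 11 * 3.712 = 40.832 V
Step 2: C_pack = 5 * 3.835 = 19.175 Ah
Step 3: E_pack = V_pack * C_pack = 40.832 * 19.175 = 782.95 Wh
Step 4: m_pack = 11 * 5 * 0.0586 * 1.312 = 4.2286 kg
Step 5: ED = E_pack / m_pack = 782.95 / 4.2286 = 185.2 Wh/kg

185.2 Wh/kg


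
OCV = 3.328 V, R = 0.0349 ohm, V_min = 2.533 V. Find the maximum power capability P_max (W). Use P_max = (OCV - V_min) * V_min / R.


dV = OCV - V_min = 0.795 V (so I_max = dV / R)
P_max = dV * V_min / R = 0.795 * 2.533 / 0.0349 = 57.70 W

57.70 W


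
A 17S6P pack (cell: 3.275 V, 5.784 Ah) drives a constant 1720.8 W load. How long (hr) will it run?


Step 1: E_pack = Ns * V_cell * Np * C_cell = 17 * 3.275 * 6 * 5.784 = 1932.1 Wh
Step 2: t = E_pack / P = 1932.1 / 1720.8 = 1.123 hr

1.123 hr


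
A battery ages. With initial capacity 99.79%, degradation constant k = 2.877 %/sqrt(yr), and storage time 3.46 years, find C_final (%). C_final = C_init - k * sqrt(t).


sqrt(t) = sqrt(3.46) = 1.8601
C_final = 99.79 - 2.877 * 1.8601 = 94.44%

94.44%


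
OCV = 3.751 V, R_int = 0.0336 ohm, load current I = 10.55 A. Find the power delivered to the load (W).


Step 1: V_terminal = OCV - I*R = 3.751 - 10.55 * 0.0336 = 3.3965 V
Step 2: P_out = V_terminal * I = 3.3965 * 10.55 = 35.83 W

35.83 W


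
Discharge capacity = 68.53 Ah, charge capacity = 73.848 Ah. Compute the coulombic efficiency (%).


Coulombic efficiency = 68.53/73.848 * 100% = 92.80%

92.80%


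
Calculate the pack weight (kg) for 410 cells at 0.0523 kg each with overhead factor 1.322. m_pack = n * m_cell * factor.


m_pack = n * m_cell * overhead = 410 * 0.0523 * 1.322 = 28.35 kg

28.35 kg


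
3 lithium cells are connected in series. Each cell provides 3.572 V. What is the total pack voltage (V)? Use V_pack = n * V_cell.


V_pack = n * V_cell = 3 * 3.572 = 10.716 V

10.716 V


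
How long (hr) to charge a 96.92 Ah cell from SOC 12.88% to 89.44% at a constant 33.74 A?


delta_Ah = 96.92 * (89.44 - 12.88) / 100 = 74.202 Ah
t = delta_Ah / I = 74.202 / 33.74 = 2.199 hr

2.199 hr


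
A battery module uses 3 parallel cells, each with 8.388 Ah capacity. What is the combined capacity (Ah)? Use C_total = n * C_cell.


Parallel capacities add: 3 * 8.388 Ah = 25.164 Ah

25.164 Ah


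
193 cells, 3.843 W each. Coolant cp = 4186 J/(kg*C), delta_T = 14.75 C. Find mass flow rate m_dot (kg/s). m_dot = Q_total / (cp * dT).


Step 1: Total heat Q = 193 * 3.843 W = 741.7 W
Step 2: denom = cp * dT = 4186 * 14.75 = 61744
Step 3: m_dot = 741.7 / 61744 = 0.01201 kg/s

0.01201 kg/s


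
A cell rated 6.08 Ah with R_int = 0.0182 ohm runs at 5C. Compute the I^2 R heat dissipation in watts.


Step 1: I = C_rate * capacity = 5 * 6.08 = 30.4 A
Step 2: Q = I^2 * R = 30.4^2 * 0.0182 = 924.16 * 0.0182 = 16.82 W

16.82 W


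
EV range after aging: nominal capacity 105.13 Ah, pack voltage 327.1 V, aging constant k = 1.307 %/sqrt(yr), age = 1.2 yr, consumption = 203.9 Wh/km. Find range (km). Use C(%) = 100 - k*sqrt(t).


Step 1: capacity retention = 100 - 1.307 * sqrt(1.2) = 100 - 1.307 * 1.0954 = 98.568%
Step 2: C_now = 105.13 * 98.568/100 = 103.62 Ah
Step 3: E_pack = V * C_now = 327.1 * 103.62 = 33894 Wh
Step 4: range = E_pack / consumption = 33894 / 203.9 = 166.2 km

166.2 km


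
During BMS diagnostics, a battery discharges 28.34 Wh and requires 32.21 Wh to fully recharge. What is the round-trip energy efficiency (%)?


eta_e = E_dis / E_chg * 100 = 28.34 / 32.21 * 100 = 87.99%

87.99%


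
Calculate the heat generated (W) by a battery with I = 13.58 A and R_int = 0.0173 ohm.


I^2 = 184.42
Q = 184.42 * 0.0173 = 3.190 W

3.190 W


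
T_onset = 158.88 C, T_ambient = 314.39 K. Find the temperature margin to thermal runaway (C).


Convert: T_ambient = 314.39 K = 41.24 C
margin = 158.88 - 41.24 = 117.64 C

117.64 C


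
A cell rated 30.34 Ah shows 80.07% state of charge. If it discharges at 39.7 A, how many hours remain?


Step 1: remaining = SOC/100 * C_total = 80.07/100 * 30.34 = 24.293 Ah
Step 2: t = remaining / I = 24.293 / 39.7 = 0.6119 hr

0.6119 hr


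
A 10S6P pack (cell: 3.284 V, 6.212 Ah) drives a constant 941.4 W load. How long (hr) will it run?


Step 1: E_pack = Ns * V_cell * Np * C_cell = 10 * 3.284 * 6 * 6.212 = 1224 Wh
Step 2: t = E_pack / P = 1224 / 941.4 = 1.300 hr

1.300 hr


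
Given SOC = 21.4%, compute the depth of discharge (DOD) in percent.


Complement of SOC: DOD = 100% - 21.4% = 78.6%

78.6%


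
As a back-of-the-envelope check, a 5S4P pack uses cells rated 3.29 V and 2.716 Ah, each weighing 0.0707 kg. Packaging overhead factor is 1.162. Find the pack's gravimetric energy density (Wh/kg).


Step 1: V_pack = 5 * 3.29 = 16.45 V
Step 2: C_pack = 4 * 2.716 = 10.864 Ah
Step 3: E_pack = V_pack * C_pack = 16.45 * 10.864 = 178.71 Wh
Step 4: m_pack = 5 * 4 * 0.0707 * 1.162 = 1.6431 kg
Step 5: ED = E_pack / m_pack = 178.71 / 1.6431 = 108.8 Wh/kg

108.8 Wh/kg


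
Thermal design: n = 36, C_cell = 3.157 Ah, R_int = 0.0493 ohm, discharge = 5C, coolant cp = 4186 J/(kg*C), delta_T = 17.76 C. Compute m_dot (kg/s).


Step 1: I = 5 * 3.157 = 15.785 A
Step 2: Q_cell = I^2 * R = 15.785^2 * 0.0493 = 12.284 W
Step 3: Q_total = 36 * 12.284 = 442.22 W
Step 4: m_dot = Q_total / (cp * dT) = 442.22 / (4186 * 17.76) = 0.005948 kg/s

0.005948 kg/s


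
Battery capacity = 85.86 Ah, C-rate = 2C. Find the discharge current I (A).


I = C_rate * capacity = 2 * 85.86 = 171.72 A

171.72 A


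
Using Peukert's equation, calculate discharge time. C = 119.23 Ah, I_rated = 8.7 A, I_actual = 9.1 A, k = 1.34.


t_rated = C / I_rated = 119.23 / 8.7 = 13.705 hr
(I_rated/I)^k = (0.95604)^1.34 = 0.94154
t = t_rated * (I_rated/I)^k = 13.705 * 0.94154 = 12.90 hr

12.90 hr


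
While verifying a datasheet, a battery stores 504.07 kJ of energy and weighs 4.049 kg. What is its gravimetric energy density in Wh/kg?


Convert: E = 504.07 kJ = 140.02 Wh
ED = E / m = 140.02 / 4.049 = 34.58 Wh/kg

34.58 Wh/kg


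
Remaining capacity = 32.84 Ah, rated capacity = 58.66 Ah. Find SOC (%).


SOC = (remaining / total) * 100 = (32.84 / 58.66) * 100 = 55.98%

55.98%


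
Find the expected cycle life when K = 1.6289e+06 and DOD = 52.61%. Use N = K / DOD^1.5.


DOD^1.5 = 381.59
N = K / DOD^1.5 = 1.6289e+06 / 381.59 = 4269

4269 cycles


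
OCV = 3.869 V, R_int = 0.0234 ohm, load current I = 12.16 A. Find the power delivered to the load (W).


Step 1: V_terminal = OCV - I*R = 3.869 - 12.16 * 0.0234 = 3.5845 V
Step 2: P_out = V_terminal * I = 3.5845 * 12.16 = 43.59 W

43.59 W


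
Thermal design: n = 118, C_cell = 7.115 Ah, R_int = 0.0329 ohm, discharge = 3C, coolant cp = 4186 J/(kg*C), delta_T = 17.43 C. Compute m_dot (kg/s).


Step 1: I = 3 * 7.115 = 21.345 A
Step 2: Q_cell = I^2 * R = 21.345^2 * 0.0329 = 14.99 W
Step 3: Q_total = 118 * 14.99 = 1768.8 W
Step 4: m_dot = Q_total / (cp * dT) = 1768.8 / (4186 * 17.43) = 0.02424 kg/s

0.02424 kg/s


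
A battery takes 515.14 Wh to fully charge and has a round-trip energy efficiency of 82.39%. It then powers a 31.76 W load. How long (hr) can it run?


Step 1: E_discharge = eta/100 * E_charge = 82.39/100 * 515.14 = 424.42 Wh
Step 2: t = E_discharge / P = 424.42 / 31.76 = 13.36 hr

13.36 hr


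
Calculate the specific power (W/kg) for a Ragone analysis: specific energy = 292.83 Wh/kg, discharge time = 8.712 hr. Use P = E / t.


Specific power = 292.83 Wh/kg / 8.712 hr = 33.61 W/kg

33.61 W/kg


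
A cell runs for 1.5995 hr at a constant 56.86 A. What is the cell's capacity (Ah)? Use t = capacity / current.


C = I * t = 56.86 * 1.5995 = 90.95 Ah

90.95 Ah


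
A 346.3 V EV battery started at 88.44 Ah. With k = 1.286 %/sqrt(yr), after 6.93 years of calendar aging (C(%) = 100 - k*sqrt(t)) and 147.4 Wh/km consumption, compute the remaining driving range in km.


Step 1: capacity retention = 100 - 1.286 * sqrt(6.93) = 100 - 1.286 * 2.6325 = 96.615%
Step 2: C_now = 88.44 * 96.615/100 = 85.446 Ah
Step 3: E_pack = V * C_now = 346.3 * 85.446 = 29590 Wh
Step 4: range = E_pack / consumption = 29590 / 147.4 = 200.7 km

200.7 km


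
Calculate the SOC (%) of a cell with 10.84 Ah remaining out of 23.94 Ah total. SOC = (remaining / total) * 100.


SOC = (remaining / total) * 100 = (10.84 / 23.94) * 100 = 45.28%

45.28%


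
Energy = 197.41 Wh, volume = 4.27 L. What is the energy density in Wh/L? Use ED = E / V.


Volumetric ED = 197.41 Wh / 4.27 L = 46.23 Wh/L

46.23 Wh/L


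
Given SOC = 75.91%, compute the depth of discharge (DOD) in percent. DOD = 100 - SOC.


DOD = 100 - SOC = 100 - 75.91 = 24.09%

24.09%


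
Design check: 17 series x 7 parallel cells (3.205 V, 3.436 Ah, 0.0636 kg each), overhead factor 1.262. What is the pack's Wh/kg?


Step 1: V_pack = 17 * 3.205 = 54.485 V
Step 2: C_pack = 7 * 3.436 = 24.052 Ah
Step 3: E_pack = V_pack * C_pack = 54.485 * 24.052 = 1310.5 Wh
Step 4: m_pack = 17 * 7 * 0.0636 * 1.262 = 9.5513 kg
Step 5: ED = E_pack / m_pack = 1310.5 / 9.5513 = 137.2 Wh/kg

137.2 Wh/kg


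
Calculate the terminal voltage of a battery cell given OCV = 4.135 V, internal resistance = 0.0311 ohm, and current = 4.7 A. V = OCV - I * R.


IR drop = 4.7 * 0.0311 = 0.14617 V
V = 4.135 - 0.14617 = 3.989 V

3.989 V


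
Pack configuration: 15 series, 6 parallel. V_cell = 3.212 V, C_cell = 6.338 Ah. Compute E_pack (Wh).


V_pack = 15 * 3.212 = 48.18 V
C_pack = 6 * 6.338 = 38.028 Ah
E = V_pack * C_pack = 48.18 * 38.028 = 1832 Wh

1832 Wh


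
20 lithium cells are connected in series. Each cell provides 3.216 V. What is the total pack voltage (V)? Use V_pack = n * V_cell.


With 20 cells in series at 3.216 V each, V_pack = 64.32 V

64.32 V


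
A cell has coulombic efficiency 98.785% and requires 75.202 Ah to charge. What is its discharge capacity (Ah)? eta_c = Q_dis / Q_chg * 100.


Q_dis = eta/100 * Q_chg = 98.785/100 * 75.202 = 74.29 Ah

74.29 Ah


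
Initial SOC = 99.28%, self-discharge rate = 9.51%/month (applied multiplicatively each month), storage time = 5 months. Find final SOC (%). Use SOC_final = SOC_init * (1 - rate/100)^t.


Monthly retention factor = 1 - 9.51/100 = 0.9049
Over 5 months: factor^5 = 0.60674
SOC_final = 99.28 * 0.60674 = 60.24%

60.24%


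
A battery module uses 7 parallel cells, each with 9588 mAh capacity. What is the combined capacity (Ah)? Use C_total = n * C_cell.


Convert: C_cell = 9588 mAh = 9.588 Ah
C_total = 7 * 9.588 = 67.116 Ah

67.116 Ah


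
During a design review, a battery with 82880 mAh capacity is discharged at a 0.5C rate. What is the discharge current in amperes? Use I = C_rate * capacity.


Convert: capacity = 82880 mAh = 82.88 Ah
I = C_rate * capacity = 0.5 * 82.88 = 41.44 A

41.44 A


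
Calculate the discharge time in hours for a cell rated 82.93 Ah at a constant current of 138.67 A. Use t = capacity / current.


Runtime = 82.93 Ah / 138.67 A = 0.5980 hr

0.5980 hr


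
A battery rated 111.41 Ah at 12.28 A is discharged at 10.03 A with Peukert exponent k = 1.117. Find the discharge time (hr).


Step 1: t_rated = C / I_rated = 111.41 / 12.28 = 9.0725 hr
Step 2: ratio = 12.28 / 10.03 = 1.2243
Step 3: ratio^k = 1.2243^1.117 = 1.2536
Step 4: t = t_rated * ratio^k = 9.0725 * 1.2536 = 11.37 hr

11.37 hr


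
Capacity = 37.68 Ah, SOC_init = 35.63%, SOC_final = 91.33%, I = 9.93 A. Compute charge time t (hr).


delta_Ah = 37.68 * (91.33 - 35.63) / 100 = 20.988 Ah
t = delta_Ah / I = 20.988 / 9.93 = 2.114 hr

2.114 hr


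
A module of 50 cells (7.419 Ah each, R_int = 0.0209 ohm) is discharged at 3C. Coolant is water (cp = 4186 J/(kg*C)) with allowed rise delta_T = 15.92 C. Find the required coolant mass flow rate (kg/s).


Step 1: I = 3 * 7.419 = 22.257 A
Step 2: Q_cell = I^2 * R = 22.257^2 * 0.0209 = 10.353 W
Step 3: Q_total = 50 * 10.353 = 517.65 W
Step 4: m_dot = Q_total / (cp * dT) = 517.65 / (4186 * 15.92) = 0.007768 kg/s

0.007768 kg/s


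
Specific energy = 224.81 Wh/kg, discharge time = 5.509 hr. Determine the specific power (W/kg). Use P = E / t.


Specific power = 224.81 Wh/kg / 5.509 hr = 40.81 W/kg

40.81 W/kg


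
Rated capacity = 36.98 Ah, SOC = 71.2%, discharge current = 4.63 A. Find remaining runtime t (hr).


Step 1: remaining = SOC/100 * C_total = 71.2/100 * 36.98 = 26.33 Ah
Step 2: t = remaining / I = 26.33 / 4.63 = 5.687 hr

5.687 hr


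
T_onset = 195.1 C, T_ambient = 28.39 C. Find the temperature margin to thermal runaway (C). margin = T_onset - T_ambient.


margin = T_onset - T_ambient = 195.1 - 28.39 = 166.71 C

166.71 C


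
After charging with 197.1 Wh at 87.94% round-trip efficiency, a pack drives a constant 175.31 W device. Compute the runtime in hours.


Step 1: E_discharge = eta/100 * E_charge = 87.94/100 * 197.1 = 173.33 Wh
Step 2: t = E_discharge / P = 173.33 / 175.31 = 0.9887 hr

0.9887 hr


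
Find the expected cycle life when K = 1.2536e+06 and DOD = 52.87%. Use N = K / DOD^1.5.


DOD^1.5 = 384.43
N = K / DOD^1.5 = 1.2536e+06 / 384.43 = 3261

3261 cycles


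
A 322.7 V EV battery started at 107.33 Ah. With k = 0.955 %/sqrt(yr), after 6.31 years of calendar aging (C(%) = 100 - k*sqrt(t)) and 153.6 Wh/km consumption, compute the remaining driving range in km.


Step 1: capacity retention = 100 - 0.955 * sqrt(6.31) = 100 - 0.955 * 2.512 = 97.601%
Step 2: C_now = 107.33 * 97.601/100 = 104.76 Ah
Step 3: E_pack = V * C_now = 322.7 * 104.76 = 33806 Wh
Step 4: range = E_pack / consumption = 33806 / 153.6 = 220.1 km

220.1 km


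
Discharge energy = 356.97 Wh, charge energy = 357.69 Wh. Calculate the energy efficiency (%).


eta_e = E_dis / E_chg * 100 = 356.97 / 357.69 * 100 = 99.80%

99.80%


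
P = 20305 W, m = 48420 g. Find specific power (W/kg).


Convert: m = 48420 g = 48.42 kg
SP = P / m = 20305 / 48.42 = 419.4 W/kg

419.4 W/kg


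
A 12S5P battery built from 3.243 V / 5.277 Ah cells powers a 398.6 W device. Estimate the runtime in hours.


Step 1: E_pack = Ns * V_cell * Np * C_cell = 12 * 3.243 * 5 * 5.277 = 1026.8 Wh
Step 2: t = E_pack / P = 1026.8 / 398.6 = 2.576 hr

2.576 hr


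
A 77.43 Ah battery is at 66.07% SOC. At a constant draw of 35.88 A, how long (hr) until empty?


Step 1: remaining = SOC/100 * C_total = 66.07/100 * 77.43 = 51.158 Ah
Step 2: t = remaining / I = 51.158 / 35.88 = 1.426 hr

1.426 hr


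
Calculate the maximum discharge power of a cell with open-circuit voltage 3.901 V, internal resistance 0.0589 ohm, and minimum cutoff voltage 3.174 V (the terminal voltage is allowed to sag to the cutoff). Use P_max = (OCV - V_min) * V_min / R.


dV = OCV - V_min = 0.727 V (so I_max = dV / R)
P_max = dV * V_min / R = 0.727 * 3.174 / 0.0589 = 39.18 W

39.18 W


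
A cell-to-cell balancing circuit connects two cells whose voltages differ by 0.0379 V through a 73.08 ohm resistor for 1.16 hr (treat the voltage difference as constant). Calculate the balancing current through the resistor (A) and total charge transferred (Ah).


I_bal = dV / R = 0.0379 / 73.08 = 5.1861e-04 A
Q = I_bal * t = 5.1861e-04 * 1.16 = 6.016e-04 Ah

I=5.1861e-04 A, Q=6.016e-04 Ah


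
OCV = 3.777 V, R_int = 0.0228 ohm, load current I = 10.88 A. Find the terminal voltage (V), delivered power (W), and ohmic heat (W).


Step 1: V_terminal = OCV - I*R = 3.777 - 10.88 * 0.0228 = 3.5289 V
Step 2: P_out = V_terminal * I = 3.5289 * 10.88 = 38.39 W
Step 3: Q = I^2 * R = 10.88^2 * 0.0228 = 2.699 W

V=3.5289 V, P=38.39 W, Q=2.699 W


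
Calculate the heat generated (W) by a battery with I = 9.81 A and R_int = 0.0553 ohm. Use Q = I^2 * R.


Q = I^2 * R = 9.81^2 * 0.0553 = 5.322 W

5.322 W


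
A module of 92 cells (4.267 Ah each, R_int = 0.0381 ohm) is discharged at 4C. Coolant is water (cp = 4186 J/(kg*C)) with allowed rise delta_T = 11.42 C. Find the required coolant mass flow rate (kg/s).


Step 1: I = 4 * 4.267 = 17.068 A
Step 2: Q_cell = I^2 * R = 17.068^2 * 0.0381 = 11.099 W
Step 3: Q_total = 92 * 11.099 = 1021.1 W
Step 4: m_dot = Q_total / (cp * dT) = 1021.1 / (4186 * 11.42) = 0.02136 kg/s

0.02136 kg/s


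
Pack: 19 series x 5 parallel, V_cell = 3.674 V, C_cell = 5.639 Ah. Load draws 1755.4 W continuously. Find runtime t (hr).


Step 1: E_pack = Ns * V_cell * Np * C_cell = 19 * 3.674 * 5 * 5.639 = 1968.2 Wh
Step 2: t = E_pack / P = 1968.2 / 1755.4 = 1.121 hr

1.121 hr


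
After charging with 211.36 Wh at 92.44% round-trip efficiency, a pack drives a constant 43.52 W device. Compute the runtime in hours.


Step 1: E_discharge = eta/100 * E_charge = 92.44/100 * 211.36 = 195.38 Wh
Step 2: t = E_discharge / P = 195.38 / 43.52 = 4.489 hr

4.489 hr


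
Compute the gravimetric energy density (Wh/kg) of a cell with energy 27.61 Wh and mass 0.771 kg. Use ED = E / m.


Specific energy = 27.61 Wh / 0.771 kg = 35.81 Wh/kg

35.81 Wh/kg


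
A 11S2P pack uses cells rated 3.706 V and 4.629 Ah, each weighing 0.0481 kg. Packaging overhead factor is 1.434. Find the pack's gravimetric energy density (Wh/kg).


Step 1: V_pack = 11 * 3.706 = 40.766 V
Step 2: C_pack = 2 * 4.629 = 9.258 Ah
Step 3: E_pack = V_pack * C_pack = 40.766 * 9.258 = 377.41 Wh
Step 4: m_pack = 11 * 2 * 0.0481 * 1.434 = 1.5175 kg
Step 5: ED = E_pack / m_pack = 377.41 / 1.5175 = 248.7 Wh/kg

248.7 Wh/kg


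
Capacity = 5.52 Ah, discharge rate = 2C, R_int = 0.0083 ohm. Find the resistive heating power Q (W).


Step 1: I = C_rate * capacity = 2 * 5.52 = 11.04 A
Step 2: Q = I^2 * R = 11.04^2 * 0.0083 = 121.88 * 0.0083 = 1.012 W

1.012 W


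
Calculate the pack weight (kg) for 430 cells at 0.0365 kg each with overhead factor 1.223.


Cell mass sum = 430 * 0.0365 = 15.695 kg
With overhead 1.223: m_pack = 15.695 * 1.223 = 19.19 kg

19.19 kg


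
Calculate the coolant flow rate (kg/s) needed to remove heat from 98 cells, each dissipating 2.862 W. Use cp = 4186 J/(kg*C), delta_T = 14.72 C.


Step 1: Total heat Q = 98 * 2.862 W = 280.48 W
Step 2: denom = cp * dT = 4186 * 14.72 = 61618
Step 3: m_dot = 280.48 / 61618 = 0.004552 kg/s

0.004552 kg/s


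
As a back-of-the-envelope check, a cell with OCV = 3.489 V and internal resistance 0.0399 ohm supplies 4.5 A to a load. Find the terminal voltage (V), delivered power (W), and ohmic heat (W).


Step 1: V_terminal = OCV - I*R = 3.489 - 4.5 * 0.0399 = 3.3095 V
Step 2: P_out = V_terminal * I = 3.3095 * 4.5 = 14.89 W
Step 3: Q = I^2 * R = 4.5^2 * 0.0399 = 0.8080 W

V=3.3095 V, P=14.89 W, Q=0.8080 W


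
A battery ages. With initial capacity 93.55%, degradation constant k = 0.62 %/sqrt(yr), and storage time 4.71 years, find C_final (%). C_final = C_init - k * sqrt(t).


sqrt(t) = sqrt(4.71) = 2.1703
C_final = 93.55 - 0.62 * 2.1703 = 92.20%

92.20%
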